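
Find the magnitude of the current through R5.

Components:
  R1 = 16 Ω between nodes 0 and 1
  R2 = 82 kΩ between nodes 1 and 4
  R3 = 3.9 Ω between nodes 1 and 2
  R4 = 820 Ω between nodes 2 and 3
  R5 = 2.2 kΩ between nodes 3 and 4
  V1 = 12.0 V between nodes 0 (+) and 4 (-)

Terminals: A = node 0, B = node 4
Nodal analysis, taking node 4 as the 0 V reference.
Source V1 fixes V_0 = 12 V.
KCL at each unknown node (sum of currents leaving = 0; resistances in Ω):
  Node 1: (V_1 - 12)/16 + (V_1 - 0)/82000 + (V_1 - V_2)/3.9 = 0
  Node 2: (V_2 - V_1)/3.9 + (V_2 - V_3)/820 = 0
  Node 3: (V_3 - V_2)/820 + (V_3 - 0)/2200 = 0
Collecting terms (coefficients in siemens):
  0.3189·V_1 - 0.2564·V_2 = 0.75
  0.2576·V_2 - 0.2564·V_1 - 0.00122·V_3 = 0
  0.001674·V_3 - 0.00122·V_2 = 0
Solving these 3 simultaneous equations (Gaussian elimination) gives:
  V_1 = 11.93 V, V_2 = 11.92 V, V_3 = 8.683 V
I_R5 = (V_3 - V_4)/R5 = (8.683 - 0)/2200 = 0.003947 A
|I_R5| = 0.003947 A

Final answer: |I_R5| = 0.003947 A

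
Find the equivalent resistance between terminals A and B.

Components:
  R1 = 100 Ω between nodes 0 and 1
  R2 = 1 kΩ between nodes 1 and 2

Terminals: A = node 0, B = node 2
Reduce the network between node 0 (A) and node 2 (B) by series/parallel combination:
  Rs1 = R1 + R2 (series, joined only at node 1) = 100 + 1000 = 1100 Ω
R_eq = 1.1 kΩ

Final answer: 1.1 kΩ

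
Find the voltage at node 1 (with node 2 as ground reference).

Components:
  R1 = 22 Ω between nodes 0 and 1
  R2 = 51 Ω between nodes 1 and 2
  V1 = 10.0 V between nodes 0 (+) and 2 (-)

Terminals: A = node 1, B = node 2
Nodal analysis, taking node 2 as the 0 V reference.
Source V1 fixes V_0 = 10 V.
KCL at each unknown node (sum of currents leaving = 0; resistances in Ω):
  Node 1: (V_1 - 10)/22 + (V_1 - 0)/51 = 0
Collecting terms: 0.06506 × V_1 = 0.4545  =>  V_1 = 6.986 V
The requested potential is V_1 = 6.986 V.

Final answer: V_1 = 6.986 V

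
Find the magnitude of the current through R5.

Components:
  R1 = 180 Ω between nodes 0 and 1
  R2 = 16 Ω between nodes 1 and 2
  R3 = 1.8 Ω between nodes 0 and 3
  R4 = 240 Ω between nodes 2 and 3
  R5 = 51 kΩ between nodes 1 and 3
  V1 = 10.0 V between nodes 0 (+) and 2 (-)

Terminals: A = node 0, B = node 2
Nodal analysis, taking node 2 as the 0 V reference.
Source V1 fixes V_0 = 10 V.
KCL at each unknown node (sum of currents leaving = 0; resistances in Ω):
  Node 1: (V_1 - 10)/180 + (V_1 - 0)/16 + (V_1 - V_3)/51000 = 0
  Node 3: (V_3 - 10)/1.8 + (V_3 - 0)/240 + (V_3 - V_1)/51000 = 0
Collecting terms (coefficients in siemens):
  0.06808·V_1 - 0.00001961·V_3 = 0.05556
  0.5597·V_3 - 0.00001961·V_1 = 5.556
Determinant D = (0.06808)(0.5597) - (-0.00001961)(-0.00001961) = 0.0381
V_1 = [(0.05556)(0.5597) - (-0.00001961)(5.556)]/D = 0.819 V
V_3 = [(0.06808)(5.556) - (0.05556)(-0.00001961)]/D = 9.925 V
I_R5 = (V_1 - V_3)/R5 = (0.819 - 9.925)/51000 = -0.0001786 A
|I_R5| = 0.0001786 A

Final answer: |I_R5| = 0.0001786 A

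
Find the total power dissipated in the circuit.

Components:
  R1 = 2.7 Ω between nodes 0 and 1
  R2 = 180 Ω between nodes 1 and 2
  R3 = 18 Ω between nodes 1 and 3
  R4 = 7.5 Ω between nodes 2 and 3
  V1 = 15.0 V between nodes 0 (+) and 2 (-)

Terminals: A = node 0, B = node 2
Nodal analysis, taking node 2 as the 0 V reference.
Source V1 fixes V_0 = 15 V.
KCL at each unknown node (sum of currents leaving = 0; resistances in Ω):
  Node 1: (V_1 - 15)/2.7 + (V_1 - 0)/180 + (V_1 - V_3)/18 = 0
  Node 3: (V_3 - V_1)/18 + (V_3 - 0)/7.5 = 0
Collecting terms (coefficients in siemens):
  0.4315·V_1 - 0.05556·V_3 = 5.556
  0.1889·V_3 - 0.05556·V_1 = 0
Determinant D = (0.4315)(0.1889) - (-0.05556)(-0.05556) = 0.07842
V_1 = [(5.556)(0.1889) - (-0.05556)(0)]/D = 13.38 V
V_3 = [(0.4315)(0) - (5.556)(-0.05556)]/D = 3.936 V
Power in each resistor, P = (ΔV)²/R:
  P_R1 = (15 - 13.38)²/2.7 = 0.9692 W
  P_R2 = (13.38 - 0)²/180 = 0.9949 W
  P_R3 = (13.38 - 3.936)²/18 = 4.957 W
  P_R4 = (0 - 3.936)²/7.5 = 2.066 W
P_total = P_R1 + P_R2 + P_R3 + P_R4 = 8.987 W

Final answer: 8.987 W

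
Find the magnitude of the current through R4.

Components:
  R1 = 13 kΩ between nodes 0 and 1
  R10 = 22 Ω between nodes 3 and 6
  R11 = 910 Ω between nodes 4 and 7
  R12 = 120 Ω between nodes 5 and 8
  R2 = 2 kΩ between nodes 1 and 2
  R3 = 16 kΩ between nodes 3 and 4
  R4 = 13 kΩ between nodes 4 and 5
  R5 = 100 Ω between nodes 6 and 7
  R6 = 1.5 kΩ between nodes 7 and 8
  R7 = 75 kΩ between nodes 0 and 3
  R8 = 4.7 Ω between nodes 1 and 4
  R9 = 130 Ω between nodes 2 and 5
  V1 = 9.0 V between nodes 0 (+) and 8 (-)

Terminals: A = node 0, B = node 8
Nodal analysis, taking node 8 as the 0 V reference.
Source V1 fixes V_0 = 9 V.
KCL at each unknown node (sum of currents leaving = 0; resistances in Ω):
  Node 1: (V_1 - 9)/13000 + (V_1 - V_2)/2000 + (V_1 - V_4)/4.7 = 0
  Node 2: (V_2 - V_1)/2000 + (V_2 - V_5)/130 = 0
  Node 3: (V_3 - V_4)/16000 + (V_3 - 9)/75000 + (V_3 - V_6)/22 = 0
  Node 4: (V_4 - V_3)/16000 + (V_4 - V_5)/13000 + (V_4 - V_1)/4.7 + (V_4 - V_7)/910 = 0
  Node 5: (V_5 - V_4)/13000 + (V_5 - V_2)/130 + (V_5 - 0)/120 = 0
  Node 6: (V_6 - V_7)/100 + (V_6 - V_3)/22 = 0
  Node 7: (V_7 - V_6)/100 + (V_7 - 0)/1500 + (V_7 - V_4)/910 = 0
Collecting terms (coefficients in siemens):
  0.2133·V_1 - 0.0005·V_2 - 0.2128·V_4 = 0.0006923
  0.008192·V_2 - 0.0005·V_1 - 0.007692·V_5 = 0
  0.04553·V_3 - 0.0000625·V_4 - 0.04545·V_6 = 0.00012
  0.214·V_4 - 0.2128·V_1 - 0.0000625·V_3 - 0.00007692·V_5 - 0.001099·V_7 = 0
  0.0161·V_5 - 0.007692·V_2 - 0.00007692·V_4 = 0
  0.05545·V_6 - 0.04545·V_3 - 0.01·V_7 = 0
  0.01177·V_7 - 0.001099·V_4 - 0.01·V_6 = 0
Solving these 7 simultaneous equations (Gaussian elimination) gives:
  V_1 = 0.7549 V, V_2 = 0.08968 V, V_3 = 0.555 V, V_4 = 0.7535 V
  V_5 = 0.04644 V, V_6 = 0.5523 V, V_7 = 0.5398 V
I_R4 = (V_4 - V_5)/R4 = (0.7535 - 0.04644)/13000 = 0.00005439 A
|I_R4| = 0.00005439 A

Final answer: |I_R4| = 5.439e-05 A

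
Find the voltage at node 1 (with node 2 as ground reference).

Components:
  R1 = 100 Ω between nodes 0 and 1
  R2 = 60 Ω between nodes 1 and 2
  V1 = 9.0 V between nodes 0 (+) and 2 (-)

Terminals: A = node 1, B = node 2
Nodal analysis, taking node 2 as the 0 V reference.
Source V1 fixes V_0 = 9 V.
KCL at each unknown node (sum of currents leaving = 0; resistances in Ω):
  Node 1: (V_1 - 9)/100 + (V_1 - 0)/60 = 0
Collecting terms: 0.02667 × V_1 = 0.09  =>  V_1 = 3.375 V
The requested potential is V_1 = 3.375 V.

Final answer: V_1 = 3.375 V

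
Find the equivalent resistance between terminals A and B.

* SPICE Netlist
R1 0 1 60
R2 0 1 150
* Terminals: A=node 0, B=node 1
Reduce the network between node 0 (A) and node 1 (B) by series/parallel combination:
  Rp1 = R1 ‖ R2 (parallel, both between nodes 0 and 1) = 1/(1/60 + 1/150) = 42.86 Ω
R_eq = 42.86 Ω

Final answer: 42.86 Ω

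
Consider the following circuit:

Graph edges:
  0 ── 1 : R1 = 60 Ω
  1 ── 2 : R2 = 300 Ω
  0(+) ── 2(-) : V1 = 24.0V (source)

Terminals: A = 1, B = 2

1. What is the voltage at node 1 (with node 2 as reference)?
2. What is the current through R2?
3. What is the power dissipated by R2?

Nodal analysis, taking node 2 as the 0 V reference.
Source V1 fixes V_0 = 24 V.
KCL at each unknown node (sum of currents leaving = 0; resistances in Ω):
  Node 1: (V_1 - 24)/60 + (V_1 - 0)/300 = 0
Collecting terms: 0.02 × V_1 = 0.4  =>  V_1 = 20 V
Part 1:
  Read off the nodal solution: V_1 = 20 V
Part 2:
  I_R2 = (V_1 - V_2)/R2 = (20 - 0)/300 = 0.06667 A
  Magnitude: I_R2 = 0.06667 A
Part 3:
  I_R2 = (V_1 - V_2)/R2 = (20 - 0)/300 = 0.06667 A
  P_R2 = I_R2² × R2 = (0.06667)² × 300 = 1.333 W

Final answers:
1. V_1 = 20 V
2. I_R2 = 0.06667 A
3. P_R2 = 1.333 W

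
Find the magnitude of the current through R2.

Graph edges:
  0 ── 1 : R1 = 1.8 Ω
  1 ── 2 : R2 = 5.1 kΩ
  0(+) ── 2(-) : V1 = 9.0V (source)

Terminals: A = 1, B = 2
Nodal analysis, taking node 2 as the 0 V reference.
Source V1 fixes V_0 = 9 V.
KCL at each unknown node (sum of currents leaving = 0; resistances in Ω):
  Node 1: (V_1 - 9)/1.8 + (V_1 - 0)/5100 = 0
Collecting terms: 0.5558 × V_1 = 5  =>  V_1 = 8.997 V
I_R2 = (V_1 - V_2)/R2 = (8.997 - 0)/5100 = 0.001764 A
|I_R2| = 0.001764 A

Final answer: |I_R2| = 0.001764 A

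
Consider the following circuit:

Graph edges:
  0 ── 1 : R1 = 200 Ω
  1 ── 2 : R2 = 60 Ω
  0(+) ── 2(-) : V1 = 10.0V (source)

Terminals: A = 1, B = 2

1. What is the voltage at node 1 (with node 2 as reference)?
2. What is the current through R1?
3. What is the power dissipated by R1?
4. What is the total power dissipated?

Nodal analysis, taking node 2 as the 0 V reference.
Source V1 fixes V_0 = 10 V.
KCL at each unknown node (sum of currents leaving = 0; resistances in Ω):
  Node 1: (V_1 - 10)/200 + (V_1 - 0)/60 = 0
Collecting terms: 0.02167 × V_1 = 0.05  =>  V_1 = 2.308 V
Part 1:
  Read off the nodal solution: V_1 = 2.308 V
Part 2:
  I_R1 = (V_0 - V_1)/R1 = (10 - 2.308)/200 = 0.03846 A
  Magnitude: I_R1 = 0.03846 A
Part 3:
  I_R1 = (V_0 - V_1)/R1 = (10 - 2.308)/200 = 0.03846 A
  P_R1 = I_R1² × R1 = (0.03846)² × 200 = 0.2959 W
Part 4:
  Power in each resistor, P = (ΔV)²/R:
    P_R1 = (10 - 2.308)²/200 = 0.2959 W
    P_R2 = (2.308 - 0)²/60 = 0.08876 W
  P_total = P_R1 + P_R2 = 0.3846 W

Final answers:
1. V_1 = 2.308 V
2. I_R1 = 0.03846 A
3. P_R1 = 0.2959 W
4. P_total = 0.3846 W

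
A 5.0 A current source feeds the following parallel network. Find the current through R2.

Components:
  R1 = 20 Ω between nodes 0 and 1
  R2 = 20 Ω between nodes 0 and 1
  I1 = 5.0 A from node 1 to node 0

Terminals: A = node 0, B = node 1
All resistors sit directly between nodes 0 and 1, so they are in parallel and share one voltage V; the full source current 5 A splits among them.
1/R_par = 1/20 + 1/20 = 0.1 S  =>  R_par = 10 Ω
V = I × R_par = 5 × 10 = 50 V
I_R2 = V/R2 = 50/20 = 2.5 A

Final answer: 2.5 A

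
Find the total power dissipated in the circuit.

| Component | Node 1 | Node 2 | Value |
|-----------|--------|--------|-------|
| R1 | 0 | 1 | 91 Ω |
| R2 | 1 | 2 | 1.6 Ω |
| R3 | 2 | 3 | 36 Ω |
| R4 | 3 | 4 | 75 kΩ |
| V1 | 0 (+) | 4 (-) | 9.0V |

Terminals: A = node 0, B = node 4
Nodal analysis, taking node 4 as the 0 V reference.
Source V1 fixes V_0 = 9 V.
KCL at each unknown node (sum of currents leaving = 0; resistances in Ω):
  Node 1: (V_1 - 9)/91 + (V_1 - V_2)/1.6 = 0
  Node 2: (V_2 - V_1)/1.6 + (V_2 - V_3)/36 = 0
  Node 3: (V_3 - V_2)/36 + (V_3 - 0)/75000 = 0
Collecting terms (coefficients in siemens):
  0.636·V_1 - 0.625·V_2 = 0.0989
  0.6528·V_2 - 0.625·V_1 - 0.02778·V_3 = 0
  0.02779·V_3 - 0.02778·V_2 = 0
Solving these 3 simultaneous equations (Gaussian elimination) gives:
  V_1 = 8.989 V, V_2 = 8.989 V, V_3 = 8.985 V
Power in each resistor, P = (ΔV)²/R:
  P_R1 = (9 - 8.989)²/91 = 0.000001306 W
  P_R2 = (8.989 - 8.989)²/1.6 = 0.00000002296 W
  P_R3 = (8.989 - 8.985)²/36 = 0.0000005166 W
  P_R4 = (8.985 - 0)²/75000 = 0.001076 W
P_total = P_R1 + P_R2 + P_R3 + P_R4 = 0.001078 W

Final answer: 0.001078 W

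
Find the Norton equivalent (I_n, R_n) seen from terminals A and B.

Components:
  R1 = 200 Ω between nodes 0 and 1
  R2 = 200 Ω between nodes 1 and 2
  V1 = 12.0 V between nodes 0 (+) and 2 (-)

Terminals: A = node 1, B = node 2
Find the Thévenin equivalent first; then I_n = V_th/R_th and R_n = R_th.
Step 1 — V_th is the open-circuit voltage V_A - V_B (nothing connected across the terminals).
Nodal analysis, taking node 2 as the 0 V reference.
Source V1 fixes V_0 = 12 V.
KCL at each unknown node (sum of currents leaving = 0; resistances in Ω):
  Node 1: (V_1 - 12)/200 + (V_1 - 0)/200 = 0
Collecting terms: 0.01 × V_1 = 0.06  =>  V_1 = 6 V
V_th = V_1 - V_2 = 6 - 0 = 6 V
Step 2 — R_th: zero the source — replace V1 by a short circuit (node 2 merges into node 0) — and find the resistance seen between A (node 1) and B (node 0).
Reduce the network between node 1 (A) and node 0 (B) by series/parallel combination:
  Rp1 = R1 ‖ R2 (parallel, both between nodes 0 and 1) = 1/(1/200 + 1/200) = 100 Ω
R_th = 100 Ω
I_n = V_th/R_th = 6/100 = 0.06 A, and R_n = R_th = 100 Ω

Final answer: I_n = 0.06 A, R_n = 100 Ω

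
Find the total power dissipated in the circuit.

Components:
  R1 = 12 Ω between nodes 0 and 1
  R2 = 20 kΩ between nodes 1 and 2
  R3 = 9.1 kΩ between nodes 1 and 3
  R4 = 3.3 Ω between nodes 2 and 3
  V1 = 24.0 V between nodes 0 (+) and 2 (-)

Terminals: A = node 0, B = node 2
Nodal analysis, taking node 2 as the 0 V reference.
Source V1 fixes V_0 = 24 V.
KCL at each unknown node (sum of currents leaving = 0; resistances in Ω):
  Node 1: (V_1 - 24)/12 + (V_1 - 0)/20000 + (V_1 - V_3)/9100 = 0
  Node 3: (V_3 - V_1)/9100 + (V_3 - 0)/3.3 = 0
Collecting terms (coefficients in siemens):
  0.08349·V_1 - 0.0001099·V_3 = 2
  0.3031·V_3 - 0.0001099·V_1 = 0
Determinant D = (0.08349)(0.3031) - (-0.0001099)(-0.0001099) = 0.02531
V_1 = [(2)(0.3031) - (-0.0001099)(0)]/D = 23.95 V
V_3 = [(0.08349)(0) - (2)(-0.0001099)]/D = 0.008683 V
Power in each resistor, P = (ΔV)²/R:
  P_R1 = (24 - 23.95)²/12 = 0.0001759 W
  P_R2 = (23.95 - 0)²/20000 = 0.02869 W
  P_R3 = (23.95 - 0.008683)²/9100 = 0.06301 W
  P_R4 = (0 - 0.008683)²/3.3 = 0.00002285 W
P_total = P_R1 + P_R2 + P_R3 + P_R4 = 0.0919 W

Final answer: 0.0919 W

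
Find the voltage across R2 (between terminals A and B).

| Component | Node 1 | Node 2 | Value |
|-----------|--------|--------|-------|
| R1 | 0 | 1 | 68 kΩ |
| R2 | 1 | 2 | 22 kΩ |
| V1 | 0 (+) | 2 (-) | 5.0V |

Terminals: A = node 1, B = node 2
R1 and R2 are in series across V1 (node 0 → node 1 → node 2), and the output A–B is taken across R2, so this is a voltage divider.
Series current: I = V1/(R1 + R2) = 5/(68000 + 22000) = 5/90000 = 0.00005556 A
V_R2 = I × R2 = V1 × R2/(R1 + R2) = 5 × 22000/90000 = 1.222 V

Final answer: 1.222 V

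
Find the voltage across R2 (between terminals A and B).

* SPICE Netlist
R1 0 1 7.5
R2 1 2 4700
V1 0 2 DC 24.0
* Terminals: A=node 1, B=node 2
R1 and R2 are in series across V1 (node 0 → node 1 → node 2), and the output A–B is taken across R2, so this is a voltage divider.
Series current: I = V1/(R1 + R2) = 24/(7.5 + 4700) = 24/4708 = 0.005098 A
V_R2 = I × R2 = V1 × R2/(R1 + R2) = 24 × 4700/4708 = 23.96 V

Final answer: 23.96 V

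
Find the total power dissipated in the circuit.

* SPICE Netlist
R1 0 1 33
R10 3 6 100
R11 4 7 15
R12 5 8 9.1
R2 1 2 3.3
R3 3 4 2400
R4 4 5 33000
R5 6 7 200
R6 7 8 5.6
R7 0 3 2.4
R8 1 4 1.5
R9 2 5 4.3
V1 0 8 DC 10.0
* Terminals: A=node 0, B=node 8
Nodal analysis, taking node 8 as the 0 V reference.
Source V1 fixes V_0 = 10 V.
KCL at each unknown node (sum of currents leaving = 0; resistances in Ω):
  Node 1: (V_1 - 10)/33 + (V_1 - V_2)/3.3 + (V_1 - V_4)/1.5 = 0
  Node 2: (V_2 - V_1)/3.3 + (V_2 - V_5)/4.3 = 0
  Node 3: (V_3 - V_4)/2400 + (V_3 - 10)/2.4 + (V_3 - V_6)/100 = 0
  Node 4: (V_4 - V_3)/2400 + (V_4 - V_5)/33000 + (V_4 - V_1)/1.5 + (V_4 - V_7)/15 = 0
  Node 5: (V_5 - V_4)/33000 + (V_5 - V_2)/4.3 + (V_5 - 0)/9.1 = 0
  Node 6: (V_6 - V_7)/200 + (V_6 - V_3)/100 = 0
  Node 7: (V_7 - V_6)/200 + (V_7 - 0)/5.6 + (V_7 - V_4)/15 = 0
Collecting terms (coefficients in siemens):
  1·V_1 - 0.303·V_2 - 0.6667·V_4 = 0.303
  0.5356·V_2 - 0.303·V_1 - 0.2326·V_5 = 0
  0.4271·V_3 - 0.0004167·V_4 - 0.01·V_6 = 4.167
  0.7338·V_4 - 0.6667·V_1 - 0.0004167·V_3 - 0.0000303·V_5 - 0.06667·V_7 = 0
  0.3425·V_5 - 0.2326·V_2 - 0.0000303·V_4 = 0
  0.015·V_6 - 0.01·V_3 - 0.005·V_7 = 0
  0.2502·V_7 - 0.06667·V_4 - 0.005·V_6 = 0
Solving these 7 simultaneous equations (Gaussian elimination) gives:
  V_1 = 2.317 V, V_2 = 1.859 V, V_3 = 9.919 V, V_4 = 2.176 V
  V_5 = 1.263 V, V_6 = 6.851 V, V_7 = 0.7166 V
Power in each resistor, P = (ΔV)²/R:
  P_R1 = (10 - 2.317)²/33 = 1.789 W
  P_R2 = (2.317 - 1.859)²/3.3 = 0.06351 W
  P_R3 = (9.919 - 2.176)²/2400 = 0.02498 W
  P_R4 = (2.176 - 1.263)²/33000 = 0.00002527 W
  P_R5 = (6.851 - 0.7166)²/200 = 0.1882 W
  P_R6 = (0.7166 - 0)²/5.6 = 0.09169 W
  P_R7 = (10 - 9.919)²/2.4 = 0.002758 W
  P_R8 = (2.317 - 2.176)²/1.5 = 0.01328 W
  P_R9 = (1.859 - 1.263)²/4.3 = 0.08276 W
  P_R10 = (9.919 - 6.851)²/100 = 0.09409 W
  P_R11 = (2.176 - 0.7166)²/15 = 0.142 W
  P_R12 = (1.263 - 0)²/9.1 = 0.1752 W
P_total = P_R1 + P_R2 + P_R3 + P_R4 + P_R5 + P_R6 + P_R7 + P_R8 + P_R9 + P_R10 + P_R11 + P_R12 = 2.667 W

Final answer: 2.667 W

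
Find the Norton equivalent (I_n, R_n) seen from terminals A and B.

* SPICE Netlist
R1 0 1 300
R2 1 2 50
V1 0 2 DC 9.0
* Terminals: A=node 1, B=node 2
Find the Thévenin equivalent first; then I_n = V_th/R_th and R_n = R_th.
Step 1 — V_th is the open-circuit voltage V_A - V_B (nothing connected across the terminals).
Nodal analysis, taking node 2 as the 0 V reference.
Source V1 fixes V_0 = 9 V.
KCL at each unknown node (sum of currents leaving = 0; resistances in Ω):
  Node 1: (V_1 - 9)/300 + (V_1 - 0)/50 = 0
Collecting terms: 0.02333 × V_1 = 0.03  =>  V_1 = 1.286 V
V_th = V_1 - V_2 = 1.286 - 0 = 1.286 V
Step 2 — R_th: zero the source — replace V1 by a short circuit (node 2 merges into node 0) — and find the resistance seen between A (node 1) and B (node 0).
Reduce the network between node 1 (A) and node 0 (B) by series/parallel combination:
  Rp1 = R1 ‖ R2 (parallel, both between nodes 0 and 1) = 1/(1/300 + 1/50) = 42.86 Ω
R_th = 42.86 Ω
I_n = V_th/R_th = 1.286/42.86 = 0.03 A, and R_n = R_th = 42.86 Ω

Final answer: I_n = 0.03 A, R_n = 42.86 Ω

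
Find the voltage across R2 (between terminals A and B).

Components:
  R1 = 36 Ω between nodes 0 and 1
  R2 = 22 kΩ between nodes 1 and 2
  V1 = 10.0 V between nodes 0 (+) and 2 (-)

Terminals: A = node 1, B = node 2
R1 and R2 are in series across V1 (node 0 → node 1 → node 2), and the output A–B is taken across R2, so this is a voltage divider.
Series current: I = V1/(R1 + R2) = 10/(36 + 22000) = 10/22040 = 0.0004538 A
V_R2 = I × R2 = V1 × R2/(R1 + R2) = 10 × 22000/22040 = 9.984 V

Final answer: 9.984 V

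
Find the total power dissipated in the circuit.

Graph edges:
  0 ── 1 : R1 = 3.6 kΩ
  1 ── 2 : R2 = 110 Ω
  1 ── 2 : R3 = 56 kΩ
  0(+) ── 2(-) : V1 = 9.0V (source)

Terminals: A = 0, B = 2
Nodal analysis, taking node 2 as the 0 V reference.
Source V1 fixes V_0 = 9 V.
KCL at each unknown node (sum of currents leaving = 0; resistances in Ω):
  Node 1: (V_1 - 9)/3600 + (V_1 - 0)/110 + (V_1 - 0)/56000 = 0
Collecting terms: 0.009387 × V_1 = 0.0025  =>  V_1 = 0.2663 V
Power in each resistor, P = (ΔV)²/R:
  P_R1 = (9 - 0.2663)²/3600 = 0.02119 W
  P_R2 = (0.2663 - 0)²/110 = 0.0006449 W
  P_R3 = (0.2663 - 0)²/56000 = 0.000001267 W
P_total = P_R1 + P_R2 + P_R3 = 0.02183 W

Final answer: 0.02183 W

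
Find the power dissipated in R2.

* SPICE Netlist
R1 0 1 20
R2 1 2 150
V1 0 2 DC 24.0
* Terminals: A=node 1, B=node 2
Nodal analysis, taking node 2 as the 0 V reference.
Source V1 fixes V_0 = 24 V.
KCL at each unknown node (sum of currents leaving = 0; resistances in Ω):
  Node 1: (V_1 - 24)/20 + (V_1 - 0)/150 = 0
Collecting terms: 0.05667 × V_1 = 1.2  =>  V_1 = 21.18 V
I_R2 = (V_1 - V_2)/R2 = (21.18 - 0)/150 = 0.1412 A
P_R2 = I_R2² × R2 = (0.1412)² × 150 = 2.99 W

Final answer: 2.99 W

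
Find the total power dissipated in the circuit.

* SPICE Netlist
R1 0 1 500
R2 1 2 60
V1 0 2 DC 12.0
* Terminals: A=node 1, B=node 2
Nodal analysis, taking node 2 as the 0 V reference.
Source V1 fixes V_0 = 12 V.
KCL at each unknown node (sum of currents leaving = 0; resistances in Ω):
  Node 1: (V_1 - 12)/500 + (V_1 - 0)/60 = 0
Collecting terms: 0.01867 × V_1 = 0.024  =>  V_1 = 1.286 V
Power in each resistor, P = (ΔV)²/R:
  P_R1 = (12 - 1.286)²/500 = 0.2296 W
  P_R2 = (1.286 - 0)²/60 = 0.02755 W
P_total = P_R1 + P_R2 = 0.2571 W

Final answer: 0.2571 W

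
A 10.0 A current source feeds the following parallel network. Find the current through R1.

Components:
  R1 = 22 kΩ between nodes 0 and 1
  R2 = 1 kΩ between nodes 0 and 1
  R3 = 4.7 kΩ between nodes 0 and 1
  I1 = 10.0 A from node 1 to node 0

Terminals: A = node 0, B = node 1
All resistors sit directly between nodes 0 and 1, so they are in parallel and share one voltage V; the full source current 10 A splits among them.
1/R_par = 1/22000 + 1/1000 + 1/4700 = 0.001258 S  =>  R_par = 794.8 Ω
V = I × R_par = 10 × 794.8 = 7948 V
I_R1 = V/R1 = 7948/22000 = 0.3613 A

Final answer: 0.3613 A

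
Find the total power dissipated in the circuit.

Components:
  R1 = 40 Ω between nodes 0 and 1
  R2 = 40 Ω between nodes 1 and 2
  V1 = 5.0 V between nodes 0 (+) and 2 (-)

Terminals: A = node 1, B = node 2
Nodal analysis, taking node 2 as the 0 V reference.
Source V1 fixes V_0 = 5 V.
KCL at each unknown node (sum of currents leaving = 0; resistances in Ω):
  Node 1: (V_1 - 5)/40 + (V_1 - 0)/40 = 0
Collecting terms: 0.05 × V_1 = 0.125  =>  V_1 = 2.5 V
Power in each resistor, P = (ΔV)²/R:
  P_R1 = (5 - 2.5)²/40 = 0.1562 W
  P_R2 = (2.5 - 0)²/40 = 0.1562 W
P_total = P_R1 + P_R2 = 0.3125 W

Final answer: 0.3125 W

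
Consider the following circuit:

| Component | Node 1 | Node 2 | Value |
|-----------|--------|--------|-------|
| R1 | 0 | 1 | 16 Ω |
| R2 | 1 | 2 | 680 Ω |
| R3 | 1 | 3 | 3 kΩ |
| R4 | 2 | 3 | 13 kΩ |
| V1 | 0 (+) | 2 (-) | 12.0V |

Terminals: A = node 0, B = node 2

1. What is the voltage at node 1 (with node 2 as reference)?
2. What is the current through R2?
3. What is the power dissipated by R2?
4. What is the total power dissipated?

Nodal analysis, taking node 2 as the 0 V reference.
Source V1 fixes V_0 = 12 V.
KCL at each unknown node (sum of currents leaving = 0; resistances in Ω):
  Node 1: (V_1 - 12)/16 + (V_1 - 0)/680 + (V_1 - V_3)/3000 = 0
  Node 3: (V_3 - V_1)/3000 + (V_3 - 0)/13000 = 0
Collecting terms (coefficients in siemens):
  0.0643·V_1 - 0.0003333·V_3 = 0.75
  0.0004103·V_3 - 0.0003333·V_1 = 0
Determinant D = (0.0643)(0.0004103) - (-0.0003333)(-0.0003333) = 0.00002627
V_1 = [(0.75)(0.0004103) - (-0.0003333)(0)]/D = 11.71 V
V_3 = [(0.0643)(0) - (0.75)(-0.0003333)]/D = 9.517 V
Part 1:
  Read off the nodal solution: V_1 = 11.71 V
Part 2:
  I_R2 = (V_1 - V_2)/R2 = (11.71 - 0)/680 = 0.01722 A
  Magnitude: I_R2 = 0.01722 A
Part 3:
  I_R2 = (V_1 - V_2)/R2 = (11.71 - 0)/680 = 0.01722 A
  P_R2 = I_R2² × R2 = (0.01722)² × 680 = 0.2017 W
Part 4:
  Power in each resistor, P = (ΔV)²/R:
    P_R1 = (12 - 11.71)²/16 = 0.005159 W
    P_R2 = (11.71 - 0)²/680 = 0.2017 W
    P_R3 = (11.71 - 9.517)²/3000 = 0.001608 W
    P_R4 = (0 - 9.517)²/13000 = 0.006967 W
  P_total = P_R1 + P_R2 + P_R3 + P_R4 = 0.2155 W

Final answers:
1. V_1 = 11.71 V
2. I_R2 = 0.01722 A
3. P_R2 = 0.2017 W
4. P_total = 0.2155 W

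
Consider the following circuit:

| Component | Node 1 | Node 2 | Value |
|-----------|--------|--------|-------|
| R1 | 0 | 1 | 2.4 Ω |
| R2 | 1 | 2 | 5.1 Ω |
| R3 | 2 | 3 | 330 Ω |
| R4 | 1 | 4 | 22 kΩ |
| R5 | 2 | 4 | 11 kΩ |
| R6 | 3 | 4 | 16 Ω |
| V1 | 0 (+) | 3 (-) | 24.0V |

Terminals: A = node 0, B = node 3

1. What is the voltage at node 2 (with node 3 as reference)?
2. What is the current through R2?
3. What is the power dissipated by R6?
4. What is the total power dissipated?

Nodal analysis, taking node 3 as the 0 V reference.
Source V1 fixes V_0 = 24 V.
KCL at each unknown node (sum of currents leaving = 0; resistances in Ω):
  Node 1: (V_1 - 24)/2.4 + (V_1 - V_2)/5.1 + (V_1 - V_4)/22000 = 0
  Node 2: (V_2 - V_1)/5.1 + (V_2 - 0)/330 + (V_2 - V_4)/11000 = 0
  Node 4: (V_4 - V_1)/22000 + (V_4 - V_2)/11000 + (V_4 - 0)/16 = 0
Collecting terms (coefficients in siemens):
  0.6128·V_1 - 0.1961·V_2 - 0.00004545·V_4 = 10
  0.1992·V_2 - 0.1961·V_1 - 0.00009091·V_4 = 0
  0.06264·V_4 - 0.00004545·V_1 - 0.00009091·V_2 = 0
Solving these 3 simultaneous equations (Gaussian elimination) gives:
  V_1 = 23.82 V, V_2 = 23.45 V, V_4 = 0.05132 V
Part 1:
  Read off the nodal solution: V_2 = 23.45 V
Part 2:
  I_R2 = (V_1 - V_2)/R2 = (23.82 - 23.45)/5.1 = 0.07318 A
  Magnitude: I_R2 = 0.07318 A
Part 3:
  I_R6 = (V_3 - V_4)/R6 = (0 - 0.05132)/16 = -0.003207 A
  P_R6 = I_R6² × R6 = (-0.003207)² × 16 = 0.0001646 W
Part 4:
  Power in each resistor, P = (ΔV)²/R:
    P_R1 = (24 - 23.82)²/2.4 = 0.01324 W
    P_R2 = (23.82 - 23.45)²/5.1 = 0.02731 W
    P_R3 = (23.45 - 0)²/330 = 1.666 W
    P_R4 = (23.82 - 0.05132)²/22000 = 0.02568 W
    P_R5 = (23.45 - 0.05132)²/11000 = 0.04977 W
    P_R6 = (0 - 0.05132)²/16 = 0.0001646 W
  P_total = P_R1 + P_R2 + P_R3 + P_R4 + P_R5 + P_R6 = 1.782 W

Final answers:
1. V_2 = 23.45 V
2. I_R2 = 0.07318 A
3. P_R6 = 0.0001646 W
4. P_total = 1.782 W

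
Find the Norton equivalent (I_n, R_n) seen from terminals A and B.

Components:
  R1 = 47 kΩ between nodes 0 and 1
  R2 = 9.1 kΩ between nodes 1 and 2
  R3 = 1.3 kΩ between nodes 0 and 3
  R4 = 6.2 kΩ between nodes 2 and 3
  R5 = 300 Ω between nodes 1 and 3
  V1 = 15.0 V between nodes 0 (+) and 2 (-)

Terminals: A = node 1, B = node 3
Find the Thévenin equivalent first; then I_n = V_th/R_th and R_n = R_th.
Step 1 — V_th is the open-circuit voltage V_A - V_B (nothing connected across the terminals).
Nodal analysis, taking node 2 as the 0 V reference.
Source V1 fixes V_0 = 15 V.
KCL at each unknown node (sum of currents leaving = 0; resistances in Ω):
  Node 1: (V_1 - 15)/47000 + (V_1 - 0)/9100 + (V_1 - V_3)/300 = 0
  Node 3: (V_3 - 15)/1300 + (V_3 - 0)/6200 + (V_3 - V_1)/300 = 0
Collecting terms (coefficients in siemens):
  0.003465·V_1 - 0.003333·V_3 = 0.0003191
  0.004264·V_3 - 0.003333·V_1 = 0.01154
Determinant D = (0.003465)(0.004264) - (-0.003333)(-0.003333) = 0.000003661
V_1 = [(0.0003191)(0.004264) - (-0.003333)(0.01154)]/D = 10.88 V
V_3 = [(0.003465)(0.01154) - (0.0003191)(-0.003333)]/D = 11.21 V
V_th = V_1 - V_3 = 10.88 - 11.21 = -0.3323 V
Step 2 — R_th: zero the source — replace V1 by a short circuit (node 2 merges into node 0) — and find the resistance seen between A (node 1) and B (node 3).
Reduce the network between node 1 (A) and node 3 (B) by series/parallel combination:
  Rp1 = R1 ‖ R2 (parallel, both between nodes 0 and 1) = 1/(1/47000 + 1/9100) = 7624 Ω
  Rp2 = R3 ‖ R4 (parallel, both between nodes 0 and 3) = 1/(1/1300 + 1/6200) = 1075 Ω
  Rs1 = Rp1 + Rp2 (series, joined only at node 0) = 7624 + 1075 = 8699 Ω
  Rp3 = R5 ‖ Rs1 (parallel, both between nodes 1 and 3) = 1/(1/300 + 1/8699) = 290 Ω
R_th = 290 Ω
I_n = V_th/R_th = -0.3323/290 = -0.001146 A, and R_n = R_th = 290 Ω

Final answer: I_n = -0.001146 A, R_n = 290 Ω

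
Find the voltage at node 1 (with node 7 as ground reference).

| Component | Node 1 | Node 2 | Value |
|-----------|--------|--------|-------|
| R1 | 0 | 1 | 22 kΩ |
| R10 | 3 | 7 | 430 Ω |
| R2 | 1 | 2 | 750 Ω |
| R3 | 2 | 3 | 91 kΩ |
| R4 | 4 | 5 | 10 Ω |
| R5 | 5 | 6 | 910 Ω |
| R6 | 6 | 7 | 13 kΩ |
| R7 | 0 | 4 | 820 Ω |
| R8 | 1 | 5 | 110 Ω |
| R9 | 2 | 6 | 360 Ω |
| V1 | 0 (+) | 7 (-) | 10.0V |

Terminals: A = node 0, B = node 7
Nodal analysis, taking node 7 as the 0 V reference.
Source V1 fixes V_0 = 10 V.
KCL at each unknown node (sum of currents leaving = 0; resistances in Ω):
  Node 1: (V_1 - 10)/22000 + (V_1 - V_2)/750 + (V_1 - V_5)/110 = 0
  Node 2: (V_2 - V_1)/750 + (V_2 - V_3)/91000 + (V_2 - V_6)/360 = 0
  Node 3: (V_3 - V_2)/91000 + (V_3 - 0)/430 = 0
  Node 4: (V_4 - V_5)/10 + (V_4 - 10)/820 = 0
  Node 5: (V_5 - V_4)/10 + (V_5 - V_6)/910 + (V_5 - V_1)/110 = 0
  Node 6: (V_6 - V_5)/910 + (V_6 - 0)/13000 + (V_6 - V_2)/360 = 0
Collecting terms (coefficients in siemens):
  0.01047·V_1 - 0.001333·V_2 - 0.009091·V_5 = 0.0004545
  0.004122·V_2 - 0.001333·V_1 - 0.00001099·V_3 - 0.002778·V_6 = 0
  0.002337·V_3 - 0.00001099·V_2 = 0
  0.1012·V_4 - 0.1·V_5 = 0.0122
  0.1102·V_5 - 0.009091·V_1 - 0.1·V_4 - 0.001099·V_6 = 0
  0.003954·V_6 - 0.002778·V_2 - 0.001099·V_5 = 0
Solving these 6 simultaneous equations (Gaussian elimination) gives:
  V_1 = 9.334 V, V_2 = 9.067 V, V_3 = 0.04264 V, V_4 = 9.377 V
  V_5 = 9.37 V, V_6 = 8.975 V
The requested potential is V_1 = 9.334 V.

Final answer: V_1 = 9.334 V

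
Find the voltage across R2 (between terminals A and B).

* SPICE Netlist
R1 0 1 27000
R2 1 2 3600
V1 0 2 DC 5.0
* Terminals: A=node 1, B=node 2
R1 and R2 are in series across V1 (node 0 → node 1 → node 2), and the output A–B is taken across R2, so this is a voltage divider.
Series current: I = V1/(R1 + R2) = 5/(27000 + 3600) = 5/30600 = 0.0001634 A
V_R2 = I × R2 = V1 × R2/(R1 + R2) = 5 × 3600/30600 = 0.5882 V

Final answer: 0.5882 V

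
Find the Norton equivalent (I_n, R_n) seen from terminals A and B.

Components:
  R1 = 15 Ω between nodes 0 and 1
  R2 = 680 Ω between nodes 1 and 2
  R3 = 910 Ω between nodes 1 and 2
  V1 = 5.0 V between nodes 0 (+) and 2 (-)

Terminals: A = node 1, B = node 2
Find the Thévenin equivalent first; then I_n = V_th/R_th and R_n = R_th.
Step 1 — V_th is the open-circuit voltage V_A - V_B (nothing connected across the terminals).
Nodal analysis, taking node 2 as the 0 V reference.
Source V1 fixes V_0 = 5 V.
KCL at each unknown node (sum of currents leaving = 0; resistances in Ω):
  Node 1: (V_1 - 5)/15 + (V_1 - 0)/680 + (V_1 - 0)/910 = 0
Collecting terms: 0.06924 × V_1 = 0.3333  =>  V_1 = 4.814 V
V_th = V_1 - V_2 = 4.814 - 0 = 4.814 V
Step 2 — R_th: zero the source — replace V1 by a short circuit (node 2 merges into node 0) — and find the resistance seen between A (node 1) and B (node 0).
Reduce the network between node 1 (A) and node 0 (B) by series/parallel combination:
  Rp1 = R1 ‖ R2 ‖ R3 (parallel, all between nodes 0 and 1) = 1/(1/15 + 1/680 + 1/910) = 14.44 Ω
R_th = 14.44 Ω
I_n = V_th/R_th = 4.814/14.44 = 0.3333 A, and R_n = R_th = 14.44 Ω

Final answer: I_n = 0.3333 A, R_n = 14.44 Ω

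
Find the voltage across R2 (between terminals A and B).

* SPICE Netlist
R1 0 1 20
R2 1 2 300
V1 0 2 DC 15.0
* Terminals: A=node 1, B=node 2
R1 and R2 are in series across V1 (node 0 → node 1 → node 2), and the output A–B is taken across R2, so this is a voltage divider.
Series current: I = V1/(R1 + R2) = 15/(20 + 300) = 15/320 = 0.04688 A
V_R2 = I × R2 = V1 × R2/(R1 + R2) = 15 × 300/320 = 14.06 V

Final answer: 14.06 V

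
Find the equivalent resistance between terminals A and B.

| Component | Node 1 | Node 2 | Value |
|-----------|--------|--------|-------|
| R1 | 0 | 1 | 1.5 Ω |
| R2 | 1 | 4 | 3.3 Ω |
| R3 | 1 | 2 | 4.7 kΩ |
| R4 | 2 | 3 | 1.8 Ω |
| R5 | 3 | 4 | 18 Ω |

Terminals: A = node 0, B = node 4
Reduce the network between node 0 (A) and node 4 (B) by series/parallel combination:
  Rs1 = R3 + R4 (series, joined only at node 2) = 4700 + 1.8 = 4702 Ω
  Rs2 = R5 + Rs1 (series, joined only at node 3) = 18 + 4702 = 4720 Ω
  Rp1 = R2 ‖ Rs2 (parallel, both between nodes 1 and 4) = 1/(1/3.3 + 1/4720) = 3.298 Ω
  Rs3 = R1 + Rp1 (series, joined only at node 1) = 1.5 + 3.298 = 4.798 Ω
R_eq = 4.798 Ω

Final answer: 4.798 Ω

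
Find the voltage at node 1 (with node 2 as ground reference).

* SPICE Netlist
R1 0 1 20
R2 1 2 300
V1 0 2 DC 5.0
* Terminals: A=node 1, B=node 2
Nodal analysis, taking node 2 as the 0 V reference.
Source V1 fixes V_0 = 5 V.
KCL at each unknown node (sum of currents leaving = 0; resistances in Ω):
  Node 1: (V_1 - 5)/20 + (V_1 - 0)/300 = 0
Collecting terms: 0.05333 × V_1 = 0.25  =>  V_1 = 4.688 V
The requested potential is V_1 = 4.688 V.

Final answer: V_1 = 4.688 V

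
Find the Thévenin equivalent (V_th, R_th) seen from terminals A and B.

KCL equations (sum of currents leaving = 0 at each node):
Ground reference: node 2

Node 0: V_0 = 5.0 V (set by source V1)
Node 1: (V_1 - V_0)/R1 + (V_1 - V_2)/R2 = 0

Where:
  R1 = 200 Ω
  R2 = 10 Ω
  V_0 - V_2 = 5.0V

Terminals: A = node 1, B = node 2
Step 1 — V_th is the open-circuit voltage V_A - V_B (nothing connected across the terminals).
Nodal analysis, taking node 2 as the 0 V reference.
Source V1 fixes V_0 = 5 V.
KCL at each unknown node (sum of currents leaving = 0; resistances in Ω):
  Node 1: (V_1 - 5)/200 + (V_1 - 0)/10 = 0
Collecting terms: 0.105 × V_1 = 0.025  =>  V_1 = 0.2381 V
V_th = V_1 - V_2 = 0.2381 - 0 = 0.2381 V
Step 2 — R_th: zero the source — replace V1 by a short circuit (node 2 merges into node 0) — and find the resistance seen between A (node 1) and B (node 0).
Reduce the network between node 1 (A) and node 0 (B) by series/parallel combination:
  Rp1 = R1 ‖ R2 (parallel, both between nodes 0 and 1) = 1/(1/200 + 1/10) = 9.524 Ω
R_th = 9.524 Ω

Final answer: V_th = 0.2381 V, R_th = 9.524 Ω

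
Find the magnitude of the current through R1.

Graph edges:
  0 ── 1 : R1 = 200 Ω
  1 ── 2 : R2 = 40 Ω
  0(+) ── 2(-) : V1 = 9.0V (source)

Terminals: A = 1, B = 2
Nodal analysis, taking node 2 as the 0 V reference.
Source V1 fixes V_0 = 9 V.
KCL at each unknown node (sum of currents leaving = 0; resistances in Ω):
  Node 1: (V_1 - 9)/200 + (V_1 - 0)/40 = 0
Collecting terms: 0.03 × V_1 = 0.045  =>  V_1 = 1.5 V
I_R1 = (V_0 - V_1)/R1 = (9 - 1.5)/200 = 0.0375 A
|I_R1| = 0.0375 A

Final answer: |I_R1| = 0.0375 A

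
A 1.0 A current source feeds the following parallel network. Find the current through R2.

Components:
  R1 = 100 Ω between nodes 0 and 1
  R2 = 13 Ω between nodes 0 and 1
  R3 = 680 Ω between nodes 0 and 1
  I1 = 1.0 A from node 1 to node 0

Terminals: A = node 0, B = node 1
All resistors sit directly between nodes 0 and 1, so they are in parallel and share one voltage V; the full source current 1 A splits among them.
1/R_par = 1/100 + 1/13 + 1/680 = 0.08839 S  =>  R_par = 11.31 Ω
V = I × R_par = 1 × 11.31 = 11.31 V
I_R2 = V/R2 = 11.31/13 = 0.8702 A

Final answer: 0.8702 A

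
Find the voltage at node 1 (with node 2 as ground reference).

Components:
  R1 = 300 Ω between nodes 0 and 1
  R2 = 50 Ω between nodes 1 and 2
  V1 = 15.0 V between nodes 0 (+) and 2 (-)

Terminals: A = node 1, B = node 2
Nodal analysis, taking node 2 as the 0 V reference.
Source V1 fixes V_0 = 15 V.
KCL at each unknown node (sum of currents leaving = 0; resistances in Ω):
  Node 1: (V_1 - 15)/300 + (V_1 - 0)/50 = 0
Collecting terms: 0.02333 × V_1 = 0.05  =>  V_1 = 2.143 V
The requested potential is V_1 = 2.143 V.

Final answer: V_1 = 2.143 V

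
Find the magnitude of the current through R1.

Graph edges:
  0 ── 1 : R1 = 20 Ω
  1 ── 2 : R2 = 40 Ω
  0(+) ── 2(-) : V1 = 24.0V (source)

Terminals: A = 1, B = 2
Nodal analysis, taking node 2 as the 0 V reference.
Source V1 fixes V_0 = 24 V.
KCL at each unknown node (sum of currents leaving = 0; resistances in Ω):
  Node 1: (V_1 - 24)/20 + (V_1 - 0)/40 = 0
Collecting terms: 0.075 × V_1 = 1.2  =>  V_1 = 16 V
I_R1 = (V_0 - V_1)/R1 = (24 - 16)/20 = 0.4 A
|I_R1| = 0.4 A

Final answer: |I_R1| = 0.4 A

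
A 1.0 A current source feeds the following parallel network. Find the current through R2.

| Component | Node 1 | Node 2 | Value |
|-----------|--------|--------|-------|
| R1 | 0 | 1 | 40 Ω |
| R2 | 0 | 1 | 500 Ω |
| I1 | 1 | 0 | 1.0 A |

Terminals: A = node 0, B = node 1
All resistors sit directly between nodes 0 and 1, so they are in parallel and share one voltage V; the full source current 1 A splits among them.
1/R_par = 1/40 + 1/500 = 0.027 S  =>  R_par = 37.04 Ω
V = I × R_par = 1 × 37.04 = 37.04 V
I_R2 = V/R2 = 37.04/500 = 0.07407 A

Final answer: 0.07407 A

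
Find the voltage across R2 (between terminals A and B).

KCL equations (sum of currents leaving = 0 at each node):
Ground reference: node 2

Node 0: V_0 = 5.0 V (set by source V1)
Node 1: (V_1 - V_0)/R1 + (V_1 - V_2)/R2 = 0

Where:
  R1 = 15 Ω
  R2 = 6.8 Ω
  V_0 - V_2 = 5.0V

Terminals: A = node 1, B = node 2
R1 and R2 are in series across V1 (node 0 → node 1 → node 2), and the output A–B is taken across R2, so this is a voltage divider.
Series current: I = V1/(R1 + R2) = 5/(15 + 6.8) = 5/21.8 = 0.2294 A
V_R2 = I × R2 = V1 × R2/(R1 + R2) = 5 × 6.8/21.8 = 1.56 V

Final answer: 1.56 V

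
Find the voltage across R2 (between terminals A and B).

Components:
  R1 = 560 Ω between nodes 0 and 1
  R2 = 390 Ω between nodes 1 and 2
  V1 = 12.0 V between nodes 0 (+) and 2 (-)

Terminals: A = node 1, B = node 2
R1 and R2 are in series across V1 (node 0 → node 1 → node 2), and the output A–B is taken across R2, so this is a voltage divider.
Series current: I = V1/(R1 + R2) = 12/(560 + 390) = 12/950 = 0.01263 A
V_R2 = I × R2 = V1 × R2/(R1 + R2) = 12 × 390/950 = 4.926 V

Final answer: 4.926 V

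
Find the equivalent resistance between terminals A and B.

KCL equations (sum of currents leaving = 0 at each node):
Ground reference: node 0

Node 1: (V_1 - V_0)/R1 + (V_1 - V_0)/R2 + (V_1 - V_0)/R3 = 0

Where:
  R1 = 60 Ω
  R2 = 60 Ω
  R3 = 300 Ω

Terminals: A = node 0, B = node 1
Reduce the network between node 0 (A) and node 1 (B) by series/parallel combination:
  Rp1 = R1 ‖ R2 ‖ R3 (parallel, all between nodes 0 and 1) = 1/(1/60 + 1/60 + 1/300) = 27.27 Ω
R_eq = 27.27 Ω

Final answer: 27.27 Ω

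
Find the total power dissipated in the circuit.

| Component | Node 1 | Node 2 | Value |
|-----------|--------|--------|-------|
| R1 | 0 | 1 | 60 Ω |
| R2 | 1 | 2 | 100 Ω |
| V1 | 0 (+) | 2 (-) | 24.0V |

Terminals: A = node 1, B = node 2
Nodal analysis, taking node 2 as the 0 V reference.
Source V1 fixes V_0 = 24 V.
KCL at each unknown node (sum of currents leaving = 0; resistances in Ω):
  Node 1: (V_1 - 24)/60 + (V_1 - 0)/100 = 0
Collecting terms: 0.02667 × V_1 = 0.4  =>  V_1 = 15 V
Power in each resistor, P = (ΔV)²/R:
  P_R1 = (24 - 15)²/60 = 1.35 W
  P_R2 = (15 - 0)²/100 = 2.25 W
P_total = P_R1 + P_R2 = 3.6 W

Final answer: 3.6 W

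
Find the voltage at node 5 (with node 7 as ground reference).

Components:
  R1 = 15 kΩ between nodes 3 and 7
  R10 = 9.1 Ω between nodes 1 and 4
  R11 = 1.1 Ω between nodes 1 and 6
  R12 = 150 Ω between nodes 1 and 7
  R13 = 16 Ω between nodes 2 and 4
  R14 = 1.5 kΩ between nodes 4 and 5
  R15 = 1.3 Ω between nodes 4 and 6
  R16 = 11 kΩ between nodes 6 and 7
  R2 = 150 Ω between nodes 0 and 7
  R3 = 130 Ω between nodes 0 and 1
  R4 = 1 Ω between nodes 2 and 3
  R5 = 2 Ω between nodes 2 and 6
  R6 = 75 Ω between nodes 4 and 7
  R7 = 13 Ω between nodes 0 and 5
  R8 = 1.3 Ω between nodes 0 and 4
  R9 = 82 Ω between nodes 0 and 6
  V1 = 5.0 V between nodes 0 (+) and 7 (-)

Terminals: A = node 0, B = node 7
Nodal analysis, taking node 7 as the 0 V reference.
Source V1 fixes V_0 = 5 V.
KCL at each unknown node (sum of currents leaving = 0; resistances in Ω):
  Node 1: (V_1 - 5)/130 + (V_1 - V_4)/9.1 + (V_1 - V_6)/1.1 + (V_1 - 0)/150 = 0
  Node 2: (V_2 - V_3)/1 + (V_2 - V_6)/2 + (V_2 - V_4)/16 = 0
  Node 3: (V_3 - 0)/15000 + (V_3 - V_2)/1 = 0
  Node 4: (V_4 - 0)/75 + (V_4 - 5)/1.3 + (V_4 - V_1)/9.1 + (V_4 - V_2)/16 + (V_4 - V_5)/1500 + (V_4 - V_6)/1.3 = 0
  Node 5: (V_5 - 5)/13 + (V_5 - V_4)/1500 = 0
  Node 6: (V_6 - V_2)/2 + (V_6 - 5)/82 + (V_6 - V_1)/1.1 + (V_6 - V_4)/1.3 + (V_6 - 0)/11000 = 0
Collecting terms (coefficients in siemens):
  1.033·V_1 - 0.1099·V_4 - 0.9091·V_6 = 0.03846
  1.562·V_2 - 1·V_3 - 0.0625·V_4 - 0.5·V_6 = 0
  1·V_3 - 1·V_2 = 0
  1.725·V_4 - 0.1099·V_1 - 0.0625·V_2 - 0.0006667·V_5 - 0.7692·V_6 = 3.846
  0.07759·V_5 - 0.0006667·V_4 = 0.3846
  2.191·V_6 - 0.9091·V_1 - 0.5·V_2 - 0.7692·V_4 = 0.06098
Solving these 6 simultaneous equations (Gaussian elimination) gives:
  V_1 = 4.821 V, V_2 = 4.851 V, V_3 = 4.851 V, V_4 = 4.877 V
  V_5 = 4.999 V, V_6 = 4.848 V
The requested potential is V_5 = 4.999 V.

Final answer: V_5 = 4.999 V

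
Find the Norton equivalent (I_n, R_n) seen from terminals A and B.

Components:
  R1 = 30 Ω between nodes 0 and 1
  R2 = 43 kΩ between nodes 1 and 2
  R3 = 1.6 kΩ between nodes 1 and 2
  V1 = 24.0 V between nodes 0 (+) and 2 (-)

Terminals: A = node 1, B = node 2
Find the Thévenin equivalent first; then I_n = V_th/R_th and R_n = R_th.
Step 1 — V_th is the open-circuit voltage V_A - V_B (nothing connected across the terminals).
Nodal analysis, taking node 2 as the 0 V reference.
Source V1 fixes V_0 = 24 V.
KCL at each unknown node (sum of currents leaving = 0; resistances in Ω):
  Node 1: (V_1 - 24)/30 + (V_1 - 0)/43000 + (V_1 - 0)/1600 = 0
Collecting terms: 0.03398 × V_1 = 0.8  =>  V_1 = 23.54 V
V_th = V_1 - V_2 = 23.54 - 0 = 23.54 V
Step 2 — R_th: zero the source — replace V1 by a short circuit (node 2 merges into node 0) — and find the resistance seen between A (node 1) and B (node 0).
Reduce the network between node 1 (A) and node 0 (B) by series/parallel combination:
  Rp1 = R1 ‖ R2 ‖ R3 (parallel, all between nodes 0 and 1) = 1/(1/30 + 1/43000 + 1/1600) = 29.43 Ω
R_th = 29.43 Ω
I_n = V_th/R_th = 23.54/29.43 = 0.8 A, and R_n = R_th = 29.43 Ω

Final answer: I_n = 0.8 A, R_n = 29.43 Ω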